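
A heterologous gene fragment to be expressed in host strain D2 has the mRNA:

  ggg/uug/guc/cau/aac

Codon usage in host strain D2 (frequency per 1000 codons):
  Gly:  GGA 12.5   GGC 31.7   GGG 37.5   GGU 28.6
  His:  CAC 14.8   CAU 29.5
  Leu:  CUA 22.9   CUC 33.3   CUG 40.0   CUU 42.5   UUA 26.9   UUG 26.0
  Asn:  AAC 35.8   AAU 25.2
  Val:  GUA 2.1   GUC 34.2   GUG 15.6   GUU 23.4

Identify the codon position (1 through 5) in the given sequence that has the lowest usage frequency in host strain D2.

Codon 1 GGG (Gly): 37.5 per 1000.
Codon 2 UUG (Leu): 26.0 per 1000.
Codon 3 GUC (Val): 34.2 per 1000.
Codon 4 CAU (His): 29.5 per 1000.
Codon 5 AAC (Asn): 35.8 per 1000.
Lowest frequency is 26.0 at codon 2.

2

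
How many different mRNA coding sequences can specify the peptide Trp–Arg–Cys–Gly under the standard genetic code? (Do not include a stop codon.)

48

Trp: 1 codon.
Arg: 6 codons.
Cys: 2 codons.
Gly: 4 codons.
1 × 6 × 2 × 4 = 48.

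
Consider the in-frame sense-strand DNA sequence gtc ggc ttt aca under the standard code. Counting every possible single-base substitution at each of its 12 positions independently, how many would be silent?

Codon 1 (GTC, Val): 3 synonymous substitutions.
Codon 2 (GGC, Gly): 3 synonymous substitutions.
Codon 3 (TTT, Phe): 1 synonymous substitution.
Codon 4 (ACA, Thr): 3 synonymous substitutions.
Total: 3 + 3 + 1 + 3 = 10.

10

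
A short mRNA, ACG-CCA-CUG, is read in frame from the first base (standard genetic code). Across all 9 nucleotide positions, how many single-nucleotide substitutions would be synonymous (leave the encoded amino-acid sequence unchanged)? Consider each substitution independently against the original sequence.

10

Codon 1 (ACG, Thr): 3 synonymous substitutions.
Codon 2 (CCA, Pro): 3 synonymous substitutions.
Codon 3 (CUG, Leu): 4 synonymous substitutions.
Total: 3 + 3 + 4 = 10.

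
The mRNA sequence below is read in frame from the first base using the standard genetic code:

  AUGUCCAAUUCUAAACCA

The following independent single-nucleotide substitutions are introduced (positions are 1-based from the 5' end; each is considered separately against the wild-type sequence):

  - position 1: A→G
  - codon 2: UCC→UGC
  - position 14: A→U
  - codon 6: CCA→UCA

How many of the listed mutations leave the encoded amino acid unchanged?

Codon 1: AUG (Met) → GUG (Val) — missense.
Codon 2: UCC (Ser) → UGC (Cys) — missense.
Codon 5: AAA (Lys) → AUA (Ile) — missense.
Codon 6: CCA (Pro) → UCA (Ser) — missense.
Synonymous: 0 of 4.

0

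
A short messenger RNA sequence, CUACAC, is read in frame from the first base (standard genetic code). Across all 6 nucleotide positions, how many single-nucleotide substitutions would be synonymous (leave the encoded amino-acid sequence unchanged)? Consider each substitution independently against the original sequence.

5

Codon 1 (CUA, Leu): 4 synonymous substitutions.
Codon 2 (CAC, His): 1 synonymous substitution.
Total: 4 + 1 = 5.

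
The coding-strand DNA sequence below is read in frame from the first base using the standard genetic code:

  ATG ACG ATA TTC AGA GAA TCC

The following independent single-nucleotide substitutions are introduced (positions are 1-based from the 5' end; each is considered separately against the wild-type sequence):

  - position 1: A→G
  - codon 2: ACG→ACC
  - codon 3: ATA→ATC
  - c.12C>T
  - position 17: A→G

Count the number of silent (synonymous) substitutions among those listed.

3

Codon 1: ATG (Met) → GTG (Val) — missense.
Codon 2: ACG (Thr) → ACC (Thr) — synonymous.
Codon 3: ATA (Ile) → ATC (Ile) — synonymous.
Codon 4: TTC (Phe) → TTT (Phe) — synonymous.
Codon 6: GAA (Glu) → GGA (Gly) — missense.
Synonymous: 3 of 5.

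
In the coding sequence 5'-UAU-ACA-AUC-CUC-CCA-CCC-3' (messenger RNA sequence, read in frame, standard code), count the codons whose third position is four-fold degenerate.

Codon 1 UAU (Tyr): third position 2-fold.
Codon 2 ACA (Thr): third position 4-fold.
Codon 3 AUC (Ile): third position 3-fold.
Codon 4 CUC (Leu): third position 4-fold.
Codon 5 CCA (Pro): third position 4-fold.
Codon 6 CCC (Pro): third position 4-fold.
Four-fold degenerate third positions: 4.

4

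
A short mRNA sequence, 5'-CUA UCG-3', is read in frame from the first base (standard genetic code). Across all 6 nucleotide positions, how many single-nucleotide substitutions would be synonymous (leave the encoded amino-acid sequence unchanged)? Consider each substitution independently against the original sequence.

Codon 1 (CUA, Leu): 4 synonymous substitutions.
Codon 2 (UCG, Ser): 3 synonymous substitutions.
Total: 4 + 3 = 7.

7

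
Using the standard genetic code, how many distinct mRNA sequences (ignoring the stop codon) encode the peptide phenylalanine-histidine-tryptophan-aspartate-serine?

Phe: 2 codons.
His: 2 codons.
Trp: 1 codon.
Asp: 2 codons.
Ser: 6 codons.
2 × 2 × 1 × 2 × 6 = 48.

48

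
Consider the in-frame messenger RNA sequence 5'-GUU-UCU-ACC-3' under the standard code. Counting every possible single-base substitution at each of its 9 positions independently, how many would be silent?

Codon 1 (GUU, Val): 3 synonymous substitutions.
Codon 2 (UCU, Ser): 3 synonymous substitutions.
Codon 3 (ACC, Thr): 3 synonymous substitutions.
Total: 3 + 3 + 3 = 9.

9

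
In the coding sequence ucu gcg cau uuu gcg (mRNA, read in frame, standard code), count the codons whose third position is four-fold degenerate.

3

Codon 1 UCU (Ser): third position 4-fold.
Codon 2 GCG (Ala): third position 4-fold.
Codon 3 CAU (His): third position 2-fold.
Codon 4 UUU (Phe): third position 2-fold.
Codon 5 GCG (Ala): third position 4-fold.
Four-fold degenerate third positions: 3.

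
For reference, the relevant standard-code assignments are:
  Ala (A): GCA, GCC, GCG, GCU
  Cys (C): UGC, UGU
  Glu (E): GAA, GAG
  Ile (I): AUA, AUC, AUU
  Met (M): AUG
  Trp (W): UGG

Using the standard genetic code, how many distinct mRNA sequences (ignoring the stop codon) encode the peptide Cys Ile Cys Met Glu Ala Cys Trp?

Cys: 2 codons.
Ile: 3 codons.
Cys: 2 codons.
Met: 1 codon.
Glu: 2 codons.
Ala: 4 codons.
Cys: 2 codons.
Trp: 1 codon.
2 × 3 × 2 × 1 × 2 × 4 × 2 × 1 = 192.

192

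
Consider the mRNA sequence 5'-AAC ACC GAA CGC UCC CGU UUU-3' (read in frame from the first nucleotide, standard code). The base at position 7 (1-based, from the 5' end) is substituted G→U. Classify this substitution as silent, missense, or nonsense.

Position 7 falls in codon 3: GAA → Glu.
After the substitution the codon is UAA → Stop.
The new codon is a stop codon, so this is a nonsense mutation.

nonsense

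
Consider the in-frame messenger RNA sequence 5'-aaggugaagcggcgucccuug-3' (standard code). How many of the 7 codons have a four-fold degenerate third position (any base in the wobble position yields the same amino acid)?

Codon 1 AAG (Lys): third position 2-fold.
Codon 2 GUG (Val): third position 4-fold.
Codon 3 AAG (Lys): third position 2-fold.
Codon 4 CGG (Arg): third position 4-fold.
Codon 5 CGU (Arg): third position 4-fold.
Codon 6 CCC (Pro): third position 4-fold.
Codon 7 UUG (Leu): third position 2-fold.
Four-fold degenerate third positions: 4.

4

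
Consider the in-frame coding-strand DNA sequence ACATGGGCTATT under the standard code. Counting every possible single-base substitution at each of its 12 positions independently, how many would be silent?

Codon 1 (ACA, Thr): 3 synonymous substitutions.
Codon 2 (TGG, Trp): 0 synonymous substitutions.
Codon 3 (GCT, Ala): 3 synonymous substitutions.
Codon 4 (ATT, Ile): 2 synonymous substitutions.
Total: 3 + 0 + 3 + 2 = 8.

8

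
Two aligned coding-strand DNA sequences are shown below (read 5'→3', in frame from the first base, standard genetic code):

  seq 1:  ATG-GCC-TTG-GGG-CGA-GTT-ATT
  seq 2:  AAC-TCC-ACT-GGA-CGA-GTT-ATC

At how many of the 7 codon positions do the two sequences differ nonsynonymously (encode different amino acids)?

3

Codon 1: ATG Met / AAC Asn — nonsynonymous.
Codon 2: GCC Ala / TCC Ser — nonsynonymous.
Codon 3: TTG Leu / ACT Thr — nonsynonymous.
Codon 4: GGG Gly / GGA Gly — synonymous.
Codon 5: CGA Arg / CGA Arg — identical.
Codon 6: GTT Val / GTT Val — identical.
Codon 7: ATT Ile / ATC Ile — synonymous.
Nonsynonymous differences: 3.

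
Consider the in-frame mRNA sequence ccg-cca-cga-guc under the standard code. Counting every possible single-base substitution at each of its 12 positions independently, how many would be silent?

Codon 1 (CCG, Pro): 3 synonymous substitutions.
Codon 2 (CCA, Pro): 3 synonymous substitutions.
Codon 3 (CGA, Arg): 4 synonymous substitutions.
Codon 4 (GUC, Val): 3 synonymous substitutions.
Total: 3 + 3 + 4 + 3 = 13.

13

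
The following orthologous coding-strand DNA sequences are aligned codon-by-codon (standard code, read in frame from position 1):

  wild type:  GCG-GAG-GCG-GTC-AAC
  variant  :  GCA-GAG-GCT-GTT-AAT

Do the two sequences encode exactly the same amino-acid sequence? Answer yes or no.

yes

Codon 1: GCG Ala / GCA Ala — synonymous.
Codon 2: GAG Glu / GAG Glu — identical.
Codon 3: GCG Ala / GCT Ala — synonymous.
Codon 4: GTC Val / GTT Val — synonymous.
Codon 5: AAC Asn / AAT Asn — synonymous.
Nonsynonymous differences: 0 → same protein.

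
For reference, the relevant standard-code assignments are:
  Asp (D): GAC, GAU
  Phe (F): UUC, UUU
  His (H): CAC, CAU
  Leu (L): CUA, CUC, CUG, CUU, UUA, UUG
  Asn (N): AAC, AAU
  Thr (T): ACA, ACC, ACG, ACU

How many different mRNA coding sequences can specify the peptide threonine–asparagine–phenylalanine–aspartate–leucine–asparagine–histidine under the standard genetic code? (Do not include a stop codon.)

Thr: 4 codons.
Asn: 2 codons.
Phe: 2 codons.
Asp: 2 codons.
Leu: 6 codons.
Asn: 2 codons.
His: 2 codons.
4 × 2 × 2 × 2 × 6 × 2 × 2 = 768.

768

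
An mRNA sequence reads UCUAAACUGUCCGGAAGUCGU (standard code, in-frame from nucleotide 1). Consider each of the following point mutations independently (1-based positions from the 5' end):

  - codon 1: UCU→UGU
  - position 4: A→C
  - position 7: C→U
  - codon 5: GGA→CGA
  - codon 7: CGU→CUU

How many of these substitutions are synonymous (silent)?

1

Codon 1: UCU (Ser) → UGU (Cys) — missense.
Codon 2: AAA (Lys) → CAA (Gln) — missense.
Codon 3: CUG (Leu) → UUG (Leu) — synonymous.
Codon 5: GGA (Gly) → CGA (Arg) — missense.
Codon 7: CGU (Arg) → CUU (Leu) — missense.
Synonymous: 1 of 5.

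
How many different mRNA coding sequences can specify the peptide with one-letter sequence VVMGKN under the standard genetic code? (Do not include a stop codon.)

Val: 4 codons.
Val: 4 codons.
Met: 1 codon.
Gly: 4 codons.
Lys: 2 codons.
Asn: 2 codons.
4 × 4 × 1 × 4 × 2 × 2 = 256.

256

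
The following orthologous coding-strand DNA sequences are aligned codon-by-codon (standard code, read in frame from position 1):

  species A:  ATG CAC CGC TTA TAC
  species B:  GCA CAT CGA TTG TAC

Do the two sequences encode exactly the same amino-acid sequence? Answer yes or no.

Codon 1: ATG Met / GCA Ala — nonsynonymous.
Codon 2: CAC His / CAT His — synonymous.
Codon 3: CGC Arg / CGA Arg — synonymous.
Codon 4: TTA Leu / TTG Leu — synonymous.
Codon 5: TAC Tyr / TAC Tyr — identical.
Nonsynonymous differences: 1 → different protein.

no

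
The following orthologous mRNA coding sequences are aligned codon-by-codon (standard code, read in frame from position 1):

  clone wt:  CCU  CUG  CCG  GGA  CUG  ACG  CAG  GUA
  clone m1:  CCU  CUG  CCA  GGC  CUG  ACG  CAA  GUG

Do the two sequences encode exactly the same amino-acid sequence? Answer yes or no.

yes

Codon 1: CCU Pro / CCU Pro — identical.
Codon 2: CUG Leu / CUG Leu — identical.
Codon 3: CCG Pro / CCA Pro — synonymous.
Codon 4: GGA Gly / GGC Gly — synonymous.
Codon 5: CUG Leu / CUG Leu — identical.
Codon 6: ACG Thr / ACG Thr — identical.
Codon 7: CAG Gln / CAA Gln — synonymous.
Codon 8: GUA Val / GUG Val — synonymous.
Nonsynonymous differences: 0 → same protein.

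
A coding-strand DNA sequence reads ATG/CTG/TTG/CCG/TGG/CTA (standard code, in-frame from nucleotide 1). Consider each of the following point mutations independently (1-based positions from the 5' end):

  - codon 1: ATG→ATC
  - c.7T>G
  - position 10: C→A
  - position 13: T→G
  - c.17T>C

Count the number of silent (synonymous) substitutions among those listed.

Codon 1: ATG (Met) → ATC (Ile) — missense.
Codon 3: TTG (Leu) → GTG (Val) — missense.
Codon 4: CCG (Pro) → ACG (Thr) — missense.
Codon 5: TGG (Trp) → GGG (Gly) — missense.
Codon 6: CTA (Leu) → CCA (Pro) — missense.
Synonymous: 0 of 5.

0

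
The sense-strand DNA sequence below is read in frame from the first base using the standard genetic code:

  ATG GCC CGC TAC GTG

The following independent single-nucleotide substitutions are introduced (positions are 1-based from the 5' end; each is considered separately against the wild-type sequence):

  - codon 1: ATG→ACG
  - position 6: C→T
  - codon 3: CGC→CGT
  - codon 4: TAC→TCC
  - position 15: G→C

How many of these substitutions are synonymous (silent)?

3

Codon 1: ATG (Met) → ACG (Thr) — missense.
Codon 2: GCC (Ala) → GCT (Ala) — synonymous.
Codon 3: CGC (Arg) → CGT (Arg) — synonymous.
Codon 4: TAC (Tyr) → TCC (Ser) — missense.
Codon 5: GTG (Val) → GTC (Val) — synonymous.
Synonymous: 3 of 5.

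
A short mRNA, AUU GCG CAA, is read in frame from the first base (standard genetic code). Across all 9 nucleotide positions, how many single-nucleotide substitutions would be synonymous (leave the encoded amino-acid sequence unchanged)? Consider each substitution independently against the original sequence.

6

Codon 1 (AUU, Ile): 2 synonymous substitutions.
Codon 2 (GCG, Ala): 3 synonymous substitutions.
Codon 3 (CAA, Gln): 1 synonymous substitution.
Total: 2 + 3 + 1 = 6.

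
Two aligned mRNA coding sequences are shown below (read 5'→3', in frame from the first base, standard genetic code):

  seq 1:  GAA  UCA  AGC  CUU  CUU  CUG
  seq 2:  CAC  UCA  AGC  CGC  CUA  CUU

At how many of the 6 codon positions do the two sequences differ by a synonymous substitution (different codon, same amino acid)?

2

Codon 1: GAA Glu / CAC His — nonsynonymous.
Codon 2: UCA Ser / UCA Ser — identical.
Codon 3: AGC Ser / AGC Ser — identical.
Codon 4: CUU Leu / CGC Arg — nonsynonymous.
Codon 5: CUU Leu / CUA Leu — synonymous.
Codon 6: CUG Leu / CUU Leu — synonymous.
Synonymous differences: 2.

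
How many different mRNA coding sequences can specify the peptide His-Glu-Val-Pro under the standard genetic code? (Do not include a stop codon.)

64

His: 2 codons.
Glu: 2 codons.
Val: 4 codons.
Pro: 4 codons.
2 × 2 × 4 × 4 = 64.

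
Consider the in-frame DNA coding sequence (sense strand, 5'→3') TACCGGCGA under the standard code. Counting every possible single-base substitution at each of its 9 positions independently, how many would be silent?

9

Codon 1 (TAC, Tyr): 1 synonymous substitution.
Codon 2 (CGG, Arg): 4 synonymous substitutions.
Codon 3 (CGA, Arg): 4 synonymous substitutions.
Total: 1 + 4 + 4 = 9.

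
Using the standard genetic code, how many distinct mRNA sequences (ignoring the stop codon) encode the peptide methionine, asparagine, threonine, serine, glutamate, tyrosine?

Met: 1 codon.
Asn: 2 codons.
Thr: 4 codons.
Ser: 6 codons.
Glu: 2 codons.
Tyr: 2 codons.
1 × 2 × 4 × 6 × 2 × 2 = 192.

192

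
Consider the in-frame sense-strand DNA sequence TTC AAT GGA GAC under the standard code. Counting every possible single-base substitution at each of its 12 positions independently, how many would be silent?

Codon 1 (TTC, Phe): 1 synonymous substitution.
Codon 2 (AAT, Asn): 1 synonymous substitution.
Codon 3 (GGA, Gly): 3 synonymous substitutions.
Codon 4 (GAC, Asp): 1 synonymous substitution.
Total: 1 + 1 + 3 + 1 = 6.

6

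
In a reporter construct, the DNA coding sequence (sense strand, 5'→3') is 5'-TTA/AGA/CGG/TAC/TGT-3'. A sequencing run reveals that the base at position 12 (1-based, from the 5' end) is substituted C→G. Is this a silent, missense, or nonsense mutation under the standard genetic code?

nonsense

Position 12 falls in codon 4: TAC → Tyr.
After the substitution the codon is TAG → Stop.
The new codon is a stop codon, so this is a nonsense mutation.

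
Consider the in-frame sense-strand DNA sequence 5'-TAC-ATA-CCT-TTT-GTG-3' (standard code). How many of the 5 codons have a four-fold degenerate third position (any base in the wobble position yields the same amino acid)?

2

Codon 1 TAC (Tyr): third position 2-fold.
Codon 2 ATA (Ile): third position 3-fold.
Codon 3 CCT (Pro): third position 4-fold.
Codon 4 TTT (Phe): third position 2-fold.
Codon 5 GTG (Val): third position 4-fold.
Four-fold degenerate third positions: 2.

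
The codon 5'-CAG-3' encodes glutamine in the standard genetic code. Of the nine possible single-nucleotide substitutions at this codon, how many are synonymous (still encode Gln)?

Position 1: none → 0 synonymous.
Position 2: none → 0 synonymous.
Position 3: CAA → 1 synonymous.
Total: 0 + 0 + 1 = 1.

1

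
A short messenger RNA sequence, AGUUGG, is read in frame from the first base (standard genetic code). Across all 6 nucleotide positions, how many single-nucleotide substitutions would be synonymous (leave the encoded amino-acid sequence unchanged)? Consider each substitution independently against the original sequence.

1

Codon 1 (AGU, Ser): 1 synonymous substitution.
Codon 2 (UGG, Trp): 0 synonymous substitutions.
Total: 1 + 0 = 1.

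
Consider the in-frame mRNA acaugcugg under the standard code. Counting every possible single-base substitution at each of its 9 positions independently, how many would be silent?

Codon 1 (ACA, Thr): 3 synonymous substitutions.
Codon 2 (UGC, Cys): 1 synonymous substitution.
Codon 3 (UGG, Trp): 0 synonymous substitutions.
Total: 3 + 1 + 0 = 4.

4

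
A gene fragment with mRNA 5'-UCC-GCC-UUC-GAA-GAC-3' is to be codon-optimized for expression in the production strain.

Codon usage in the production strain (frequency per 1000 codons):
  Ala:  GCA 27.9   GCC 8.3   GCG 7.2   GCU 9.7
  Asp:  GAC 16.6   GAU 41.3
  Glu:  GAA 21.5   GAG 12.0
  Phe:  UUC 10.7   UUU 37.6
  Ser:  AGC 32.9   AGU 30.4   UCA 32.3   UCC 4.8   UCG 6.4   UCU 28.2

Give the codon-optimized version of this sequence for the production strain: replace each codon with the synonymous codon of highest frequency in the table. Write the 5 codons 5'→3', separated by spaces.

AGC GCA UUU GAA GAU

Codon 1 (Ser): best is AGC at 32.9.
Codon 2 (Ala): best is GCA at 27.9.
Codon 3 (Phe): best is UUU at 37.6.
Codon 4 (Glu): best is GAA at 21.5.
Codon 5 (Asp): best is GAU at 41.3.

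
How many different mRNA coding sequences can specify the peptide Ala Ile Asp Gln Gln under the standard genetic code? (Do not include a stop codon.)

Ala: 4 codons.
Ile: 3 codons.
Asp: 2 codons.
Gln: 2 codons.
Gln: 2 codons.
4 × 3 × 2 × 2 × 2 = 96.

96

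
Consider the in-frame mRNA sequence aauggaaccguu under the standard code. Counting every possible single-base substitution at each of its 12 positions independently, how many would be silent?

10

Codon 1 (AAU, Asn): 1 synonymous substitution.
Codon 2 (GGA, Gly): 3 synonymous substitutions.
Codon 3 (ACC, Thr): 3 synonymous substitutions.
Codon 4 (GUU, Val): 3 synonymous substitutions.
Total: 1 + 3 + 3 + 3 = 10.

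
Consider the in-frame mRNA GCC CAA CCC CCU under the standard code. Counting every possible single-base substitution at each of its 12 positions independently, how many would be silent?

Codon 1 (GCC, Ala): 3 synonymous substitutions.
Codon 2 (CAA, Gln): 1 synonymous substitution.
Codon 3 (CCC, Pro): 3 synonymous substitutions.
Codon 4 (CCU, Pro): 3 synonymous substitutions.
Total: 3 + 1 + 3 + 3 = 10.

10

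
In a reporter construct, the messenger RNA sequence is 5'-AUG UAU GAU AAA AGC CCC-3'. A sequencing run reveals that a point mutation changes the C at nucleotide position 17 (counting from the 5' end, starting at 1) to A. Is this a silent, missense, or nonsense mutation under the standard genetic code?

Position 17 falls in codon 6: CCC → Pro.
After the substitution the codon is CAC → His.
Pro ≠ His, so this is a missense mutation.

missense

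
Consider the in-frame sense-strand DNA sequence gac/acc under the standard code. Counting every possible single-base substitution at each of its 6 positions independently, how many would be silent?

4

Codon 1 (GAC, Asp): 1 synonymous substitution.
Codon 2 (ACC, Thr): 3 synonymous substitutions.
Total: 1 + 3 = 4.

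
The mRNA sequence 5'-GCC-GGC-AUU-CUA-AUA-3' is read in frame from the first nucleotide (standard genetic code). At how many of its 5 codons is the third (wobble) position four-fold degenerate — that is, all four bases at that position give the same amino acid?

Codon 1 GCC (Ala): third position 4-fold.
Codon 2 GGC (Gly): third position 4-fold.
Codon 3 AUU (Ile): third position 3-fold.
Codon 4 CUA (Leu): third position 4-fold.
Codon 5 AUA (Ile): third position 3-fold.
Four-fold degenerate third positions: 3.

3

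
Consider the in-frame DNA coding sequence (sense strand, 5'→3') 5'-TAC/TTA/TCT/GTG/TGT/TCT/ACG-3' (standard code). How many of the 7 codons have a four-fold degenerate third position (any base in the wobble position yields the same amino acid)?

Codon 1 TAC (Tyr): third position 2-fold.
Codon 2 TTA (Leu): third position 2-fold.
Codon 3 TCT (Ser): third position 4-fold.
Codon 4 GTG (Val): third position 4-fold.
Codon 5 TGT (Cys): third position 2-fold.
Codon 6 TCT (Ser): third position 4-fold.
Codon 7 ACG (Thr): third position 4-fold.
Four-fold degenerate third positions: 4.

4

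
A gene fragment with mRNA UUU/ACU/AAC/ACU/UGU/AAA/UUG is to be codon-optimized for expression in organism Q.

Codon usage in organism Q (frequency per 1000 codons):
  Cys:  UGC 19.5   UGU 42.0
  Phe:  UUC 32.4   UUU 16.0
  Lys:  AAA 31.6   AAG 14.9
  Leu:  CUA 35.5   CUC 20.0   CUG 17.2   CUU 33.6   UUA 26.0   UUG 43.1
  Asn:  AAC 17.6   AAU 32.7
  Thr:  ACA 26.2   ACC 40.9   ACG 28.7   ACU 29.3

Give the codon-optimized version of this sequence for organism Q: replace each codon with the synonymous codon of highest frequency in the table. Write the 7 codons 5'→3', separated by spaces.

Codon 1 (Phe): best is UUC at 32.4.
Codon 2 (Thr): best is ACC at 40.9.
Codon 3 (Asn): best is AAU at 32.7.
Codon 4 (Thr): best is ACC at 40.9.
Codon 5 (Cys): best is UGU at 42.0.
Codon 6 (Lys): best is AAA at 31.6.
Codon 7 (Leu): best is UUG at 43.1.

UUC ACC AAU ACC UGU AAA UUG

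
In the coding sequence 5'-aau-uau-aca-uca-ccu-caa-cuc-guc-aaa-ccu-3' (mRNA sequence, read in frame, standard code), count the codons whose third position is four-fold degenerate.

6

Codon 1 AAU (Asn): third position 2-fold.
Codon 2 UAU (Tyr): third position 2-fold.
Codon 3 ACA (Thr): third position 4-fold.
Codon 4 UCA (Ser): third position 4-fold.
Codon 5 CCU (Pro): third position 4-fold.
Codon 6 CAA (Gln): third position 2-fold.
Codon 7 CUC (Leu): third position 4-fold.
Codon 8 GUC (Val): third position 4-fold.
Codon 9 AAA (Lys): third position 2-fold.
Codon 10 CCU (Pro): third position 4-fold.
Four-fold degenerate third positions: 6.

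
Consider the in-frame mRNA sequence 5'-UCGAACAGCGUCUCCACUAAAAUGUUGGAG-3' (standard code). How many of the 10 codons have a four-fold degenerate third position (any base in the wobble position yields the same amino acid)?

4

Codon 1 UCG (Ser): third position 4-fold.
Codon 2 AAC (Asn): third position 2-fold.
Codon 3 AGC (Ser): third position 2-fold.
Codon 4 GUC (Val): third position 4-fold.
Codon 5 UCC (Ser): third position 4-fold.
Codon 6 ACU (Thr): third position 4-fold.
Codon 7 AAA (Lys): third position 2-fold.
Codon 8 AUG (Met): third position 1-fold.
Codon 9 UUG (Leu): third position 2-fold.
Codon 10 GAG (Glu): third position 2-fold.
Four-fold degenerate third positions: 4.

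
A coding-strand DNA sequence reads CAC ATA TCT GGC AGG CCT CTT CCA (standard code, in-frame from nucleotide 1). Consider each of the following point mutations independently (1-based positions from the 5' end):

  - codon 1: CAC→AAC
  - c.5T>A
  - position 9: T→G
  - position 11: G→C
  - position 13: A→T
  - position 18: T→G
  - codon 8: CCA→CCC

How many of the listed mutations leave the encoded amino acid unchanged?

Codon 1: CAC (His) → AAC (Asn) — missense.
Codon 2: ATA (Ile) → AAA (Lys) — missense.
Codon 3: TCT (Ser) → TCG (Ser) — synonymous.
Codon 4: GGC (Gly) → GCC (Ala) — missense.
Codon 5: AGG (Arg) → TGG (Trp) — missense.
Codon 6: CCT (Pro) → CCG (Pro) — synonymous.
Codon 8: CCA (Pro) → CCC (Pro) — synonymous.
Synonymous: 3 of 7.

3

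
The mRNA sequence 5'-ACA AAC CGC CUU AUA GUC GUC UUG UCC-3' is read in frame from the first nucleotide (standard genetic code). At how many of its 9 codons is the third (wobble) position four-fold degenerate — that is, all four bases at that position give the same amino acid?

Codon 1 ACA (Thr): third position 4-fold.
Codon 2 AAC (Asn): third position 2-fold.
Codon 3 CGC (Arg): third position 4-fold.
Codon 4 CUU (Leu): third position 4-fold.
Codon 5 AUA (Ile): third position 3-fold.
Codon 6 GUC (Val): third position 4-fold.
Codon 7 GUC (Val): third position 4-fold.
Codon 8 UUG (Leu): third position 2-fold.
Codon 9 UCC (Ser): third position 4-fold.
Four-fold degenerate third positions: 6.

6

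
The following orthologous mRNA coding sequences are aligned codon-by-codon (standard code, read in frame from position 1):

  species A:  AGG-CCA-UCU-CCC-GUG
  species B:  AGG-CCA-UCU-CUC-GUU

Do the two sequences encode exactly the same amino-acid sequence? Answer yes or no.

Codon 1: AGG Arg / AGG Arg — identical.
Codon 2: CCA Pro / CCA Pro — identical.
Codon 3: UCU Ser / UCU Ser — identical.
Codon 4: CCC Pro / CUC Leu — nonsynonymous.
Codon 5: GUG Val / GUU Val — synonymous.
Nonsynonymous differences: 1 → different protein.

no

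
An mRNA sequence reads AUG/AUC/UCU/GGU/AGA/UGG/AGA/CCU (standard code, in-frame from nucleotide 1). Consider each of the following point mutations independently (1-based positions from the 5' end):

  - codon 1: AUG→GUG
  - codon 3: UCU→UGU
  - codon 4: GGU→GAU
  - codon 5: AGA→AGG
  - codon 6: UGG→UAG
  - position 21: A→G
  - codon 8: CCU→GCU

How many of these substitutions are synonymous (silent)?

2

Codon 1: AUG (Met) → GUG (Val) — missense.
Codon 3: UCU (Ser) → UGU (Cys) — missense.
Codon 4: GGU (Gly) → GAU (Asp) — missense.
Codon 5: AGA (Arg) → AGG (Arg) — synonymous.
Codon 6: UGG (Trp) → UAG (Stop) — nonsense.
Codon 7: AGA (Arg) → AGG (Arg) — synonymous.
Codon 8: CCU (Pro) → GCU (Ala) — missense.
Synonymous: 2 of 7.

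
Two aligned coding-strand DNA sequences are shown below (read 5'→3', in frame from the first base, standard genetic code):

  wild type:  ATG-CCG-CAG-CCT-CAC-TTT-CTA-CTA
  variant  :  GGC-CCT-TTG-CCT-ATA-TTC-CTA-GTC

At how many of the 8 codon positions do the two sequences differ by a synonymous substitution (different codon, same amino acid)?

Codon 1: ATG Met / GGC Gly — nonsynonymous.
Codon 2: CCG Pro / CCT Pro — synonymous.
Codon 3: CAG Gln / TTG Leu — nonsynonymous.
Codon 4: CCT Pro / CCT Pro — identical.
Codon 5: CAC His / ATA Ile — nonsynonymous.
Codon 6: TTT Phe / TTC Phe — synonymous.
Codon 7: CTA Leu / CTA Leu — identical.
Codon 8: CTA Leu / GTC Val — nonsynonymous.
Synonymous differences: 2.

2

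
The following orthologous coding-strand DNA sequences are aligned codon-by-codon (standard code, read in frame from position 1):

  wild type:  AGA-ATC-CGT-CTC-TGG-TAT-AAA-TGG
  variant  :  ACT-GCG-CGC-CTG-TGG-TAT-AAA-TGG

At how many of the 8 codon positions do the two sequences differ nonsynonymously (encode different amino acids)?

2

Codon 1: AGA Arg / ACT Thr — nonsynonymous.
Codon 2: ATC Ile / GCG Ala — nonsynonymous.
Codon 3: CGT Arg / CGC Arg — synonymous.
Codon 4: CTC Leu / CTG Leu — synonymous.
Codon 5: TGG Trp / TGG Trp — identical.
Codon 6: TAT Tyr / TAT Tyr — identical.
Codon 7: AAA Lys / AAA Lys — identical.
Codon 8: TGG Trp / TGG Trp — identical.
Nonsynonymous differences: 2.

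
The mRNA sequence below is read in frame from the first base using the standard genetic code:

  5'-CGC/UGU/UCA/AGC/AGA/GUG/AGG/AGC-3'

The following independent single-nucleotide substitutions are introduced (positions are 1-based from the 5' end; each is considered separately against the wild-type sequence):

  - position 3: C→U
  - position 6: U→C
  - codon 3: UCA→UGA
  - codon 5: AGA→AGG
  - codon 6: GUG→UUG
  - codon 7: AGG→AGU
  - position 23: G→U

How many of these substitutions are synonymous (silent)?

Codon 1: CGC (Arg) → CGU (Arg) — synonymous.
Codon 2: UGU (Cys) → UGC (Cys) — synonymous.
Codon 3: UCA (Ser) → UGA (Stop) — nonsense.
Codon 5: AGA (Arg) → AGG (Arg) — synonymous.
Codon 6: GUG (Val) → UUG (Leu) — missense.
Codon 7: AGG (Arg) → AGU (Ser) — missense.
Codon 8: AGC (Ser) → AUC (Ile) — missense.
Synonymous: 3 of 7.

3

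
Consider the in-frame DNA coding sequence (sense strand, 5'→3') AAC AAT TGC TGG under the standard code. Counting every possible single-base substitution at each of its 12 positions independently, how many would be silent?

3

Codon 1 (AAC, Asn): 1 synonymous substitution.
Codon 2 (AAT, Asn): 1 synonymous substitution.
Codon 3 (TGC, Cys): 1 synonymous substitution.
Codon 4 (TGG, Trp): 0 synonymous substitutions.
Total: 1 + 1 + 1 + 0 = 3.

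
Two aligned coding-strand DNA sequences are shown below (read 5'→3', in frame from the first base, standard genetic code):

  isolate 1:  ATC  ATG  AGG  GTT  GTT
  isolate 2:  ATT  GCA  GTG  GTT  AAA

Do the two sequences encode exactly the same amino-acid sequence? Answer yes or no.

Codon 1: ATC Ile / ATT Ile — synonymous.
Codon 2: ATG Met / GCA Ala — nonsynonymous.
Codon 3: AGG Arg / GTG Val — nonsynonymous.
Codon 4: GTT Val / GTT Val — identical.
Codon 5: GTT Val / AAA Lys — nonsynonymous.
Nonsynonymous differences: 3 → different protein.

no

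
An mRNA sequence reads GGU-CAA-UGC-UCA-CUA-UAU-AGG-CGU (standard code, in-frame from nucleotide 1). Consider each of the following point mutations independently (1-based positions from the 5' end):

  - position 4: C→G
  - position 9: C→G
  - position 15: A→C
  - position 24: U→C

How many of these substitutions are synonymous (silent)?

Codon 2: CAA (Gln) → GAA (Glu) — missense.
Codon 3: UGC (Cys) → UGG (Trp) — missense.
Codon 5: CUA (Leu) → CUC (Leu) — synonymous.
Codon 8: CGU (Arg) → CGC (Arg) — synonymous.
Synonymous: 2 of 4.

2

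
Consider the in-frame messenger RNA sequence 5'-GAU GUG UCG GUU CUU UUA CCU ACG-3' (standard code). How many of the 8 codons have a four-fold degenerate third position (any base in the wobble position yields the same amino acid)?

6

Codon 1 GAU (Asp): third position 2-fold.
Codon 2 GUG (Val): third position 4-fold.
Codon 3 UCG (Ser): third position 4-fold.
Codon 4 GUU (Val): third position 4-fold.
Codon 5 CUU (Leu): third position 4-fold.
Codon 6 UUA (Leu): third position 2-fold.
Codon 7 CCU (Pro): third position 4-fold.
Codon 8 ACG (Thr): third position 4-fold.
Four-fold degenerate third positions: 6.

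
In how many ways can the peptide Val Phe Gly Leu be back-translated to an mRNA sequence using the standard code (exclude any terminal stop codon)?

Val: 4 codons.
Phe: 2 codons.
Gly: 4 codons.
Leu: 6 codons.
4 × 2 × 4 × 6 = 192.

192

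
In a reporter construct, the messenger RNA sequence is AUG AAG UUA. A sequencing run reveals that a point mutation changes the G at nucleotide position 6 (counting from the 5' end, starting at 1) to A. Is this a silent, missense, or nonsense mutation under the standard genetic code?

Position 6 falls in codon 2: AAG → Lys.
After the substitution the codon is AAA → Lys.
Both encode Lys, so the change is synonymous.

silent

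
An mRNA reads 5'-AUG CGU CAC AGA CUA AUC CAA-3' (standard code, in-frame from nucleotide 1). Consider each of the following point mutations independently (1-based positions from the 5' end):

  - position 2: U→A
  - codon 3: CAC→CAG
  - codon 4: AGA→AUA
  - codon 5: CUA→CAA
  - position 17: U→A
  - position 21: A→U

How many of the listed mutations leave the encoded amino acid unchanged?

Codon 1: AUG (Met) → AAG (Lys) — missense.
Codon 3: CAC (His) → CAG (Gln) — missense.
Codon 4: AGA (Arg) → AUA (Ile) — missense.
Codon 5: CUA (Leu) → CAA (Gln) — missense.
Codon 6: AUC (Ile) → AAC (Asn) — missense.
Codon 7: CAA (Gln) → CAU (His) — missense.
Synonymous: 0 of 6.

0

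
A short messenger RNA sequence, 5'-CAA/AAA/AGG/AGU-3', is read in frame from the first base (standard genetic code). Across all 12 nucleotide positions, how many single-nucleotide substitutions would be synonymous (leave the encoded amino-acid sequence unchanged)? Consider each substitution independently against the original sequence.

5

Codon 1 (CAA, Gln): 1 synonymous substitution.
Codon 2 (AAA, Lys): 1 synonymous substitution.
Codon 3 (AGG, Arg): 2 synonymous substitutions.
Codon 4 (AGU, Ser): 1 synonymous substitution.
Total: 1 + 1 + 2 + 1 = 5.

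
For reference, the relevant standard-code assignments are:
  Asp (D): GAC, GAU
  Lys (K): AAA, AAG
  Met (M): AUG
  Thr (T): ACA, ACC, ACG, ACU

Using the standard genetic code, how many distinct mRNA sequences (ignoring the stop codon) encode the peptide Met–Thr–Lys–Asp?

16

Met: 1 codon.
Thr: 4 codons.
Lys: 2 codons.
Asp: 2 codons.
1 × 4 × 2 × 2 = 16.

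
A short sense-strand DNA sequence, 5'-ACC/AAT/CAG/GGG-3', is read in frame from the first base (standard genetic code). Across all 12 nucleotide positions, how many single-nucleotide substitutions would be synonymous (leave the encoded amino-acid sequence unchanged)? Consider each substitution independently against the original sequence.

8

Codon 1 (ACC, Thr): 3 synonymous substitutions.
Codon 2 (AAT, Asn): 1 synonymous substitution.
Codon 3 (CAG, Gln): 1 synonymous substitution.
Codon 4 (GGG, Gly): 3 synonymous substitutions.
Total: 3 + 1 + 1 + 3 = 8.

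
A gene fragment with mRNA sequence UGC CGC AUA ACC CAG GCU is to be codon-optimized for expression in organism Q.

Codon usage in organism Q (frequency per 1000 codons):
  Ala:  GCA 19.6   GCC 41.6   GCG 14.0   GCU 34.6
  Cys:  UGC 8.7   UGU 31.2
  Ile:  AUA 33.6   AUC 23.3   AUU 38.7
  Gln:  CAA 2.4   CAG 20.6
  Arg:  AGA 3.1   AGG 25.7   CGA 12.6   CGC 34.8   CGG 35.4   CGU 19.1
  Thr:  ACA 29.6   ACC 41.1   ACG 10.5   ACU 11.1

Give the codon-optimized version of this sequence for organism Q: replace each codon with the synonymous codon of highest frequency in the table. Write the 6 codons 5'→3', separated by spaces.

Codon 1 (Cys): best is UGU at 31.2.
Codon 2 (Arg): best is CGG at 35.4.
Codon 3 (Ile): best is AUU at 38.7.
Codon 4 (Thr): best is ACC at 41.1.
Codon 5 (Gln): best is CAG at 20.6.
Codon 6 (Ala): best is GCC at 41.6.

UGU CGG AUU ACC CAG GCC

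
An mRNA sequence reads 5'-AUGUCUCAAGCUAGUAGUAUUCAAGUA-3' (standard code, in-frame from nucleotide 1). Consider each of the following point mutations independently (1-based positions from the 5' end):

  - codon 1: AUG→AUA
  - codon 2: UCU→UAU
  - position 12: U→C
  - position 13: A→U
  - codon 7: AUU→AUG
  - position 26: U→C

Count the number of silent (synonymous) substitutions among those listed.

1

Codon 1: AUG (Met) → AUA (Ile) — missense.
Codon 2: UCU (Ser) → UAU (Tyr) — missense.
Codon 4: GCU (Ala) → GCC (Ala) — synonymous.
Codon 5: AGU (Ser) → UGU (Cys) — missense.
Codon 7: AUU (Ile) → AUG (Met) — missense.
Codon 9: GUA (Val) → GCA (Ala) — missense.
Synonymous: 1 of 6.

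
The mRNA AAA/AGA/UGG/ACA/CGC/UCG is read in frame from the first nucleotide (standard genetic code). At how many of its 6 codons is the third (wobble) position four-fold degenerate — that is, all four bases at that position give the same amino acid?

3

Codon 1 AAA (Lys): third position 2-fold.
Codon 2 AGA (Arg): third position 2-fold.
Codon 3 UGG (Trp): third position 1-fold.
Codon 4 ACA (Thr): third position 4-fold.
Codon 5 CGC (Arg): third position 4-fold.
Codon 6 UCG (Ser): third position 4-fold.
Four-fold degenerate third positions: 3.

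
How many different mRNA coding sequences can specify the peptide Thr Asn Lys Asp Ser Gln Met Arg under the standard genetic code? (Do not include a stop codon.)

Thr: 4 codons.
Asn: 2 codons.
Lys: 2 codons.
Asp: 2 codons.
Ser: 6 codons.
Gln: 2 codons.
Met: 1 codon.
Arg: 6 codons.
4 × 2 × 2 × 2 × 6 × 2 × 1 × 6 = 2304.

2304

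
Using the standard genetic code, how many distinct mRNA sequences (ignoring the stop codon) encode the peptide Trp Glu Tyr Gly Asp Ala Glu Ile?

Trp: 1 codon.
Glu: 2 codons.
Tyr: 2 codons.
Gly: 4 codons.
Asp: 2 codons.
Ala: 4 codons.
Glu: 2 codons.
Ile: 3 codons.
1 × 2 × 2 × 4 × 2 × 4 × 2 × 3 = 768.

768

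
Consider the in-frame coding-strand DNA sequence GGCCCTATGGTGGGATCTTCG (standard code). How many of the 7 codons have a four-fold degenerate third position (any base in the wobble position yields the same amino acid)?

6

Codon 1 GGC (Gly): third position 4-fold.
Codon 2 CCT (Pro): third position 4-fold.
Codon 3 ATG (Met): third position 1-fold.
Codon 4 GTG (Val): third position 4-fold.
Codon 5 GGA (Gly): third position 4-fold.
Codon 6 TCT (Ser): third position 4-fold.
Codon 7 TCG (Ser): third position 4-fold.
Four-fold degenerate third positions: 6.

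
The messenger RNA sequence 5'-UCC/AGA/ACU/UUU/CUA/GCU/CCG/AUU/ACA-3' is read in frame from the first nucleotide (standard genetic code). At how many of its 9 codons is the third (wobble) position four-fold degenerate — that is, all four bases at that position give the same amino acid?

Codon 1 UCC (Ser): third position 4-fold.
Codon 2 AGA (Arg): third position 2-fold.
Codon 3 ACU (Thr): third position 4-fold.
Codon 4 UUU (Phe): third position 2-fold.
Codon 5 CUA (Leu): third position 4-fold.
Codon 6 GCU (Ala): third position 4-fold.
Codon 7 CCG (Pro): third position 4-fold.
Codon 8 AUU (Ile): third position 3-fold.
Codon 9 ACA (Thr): third position 4-fold.
Four-fold degenerate third positions: 6.

6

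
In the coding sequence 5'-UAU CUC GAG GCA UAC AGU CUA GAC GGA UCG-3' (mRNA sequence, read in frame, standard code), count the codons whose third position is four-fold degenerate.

Codon 1 UAU (Tyr): third position 2-fold.
Codon 2 CUC (Leu): third position 4-fold.
Codon 3 GAG (Glu): third position 2-fold.
Codon 4 GCA (Ala): third position 4-fold.
Codon 5 UAC (Tyr): third position 2-fold.
Codon 6 AGU (Ser): third position 2-fold.
Codon 7 CUA (Leu): third position 4-fold.
Codon 8 GAC (Asp): third position 2-fold.
Codon 9 GGA (Gly): third position 4-fold.
Codon 10 UCG (Ser): third position 4-fold.
Four-fold degenerate third positions: 5.

5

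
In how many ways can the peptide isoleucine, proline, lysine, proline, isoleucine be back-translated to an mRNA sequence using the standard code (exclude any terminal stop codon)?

288

Ile: 3 codons.
Pro: 4 codons.
Lys: 2 codons.
Pro: 4 codons.
Ile: 3 codons.
3 × 4 × 2 × 4 × 3 = 288.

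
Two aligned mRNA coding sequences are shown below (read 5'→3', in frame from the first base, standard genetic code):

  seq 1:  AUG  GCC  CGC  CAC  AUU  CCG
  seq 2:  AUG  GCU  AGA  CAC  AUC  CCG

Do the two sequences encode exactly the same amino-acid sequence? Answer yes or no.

yes

Codon 1: AUG Met / AUG Met — identical.
Codon 2: GCC Ala / GCU Ala — synonymous.
Codon 3: CGC Arg / AGA Arg — synonymous.
Codon 4: CAC His / CAC His — identical.
Codon 5: AUU Ile / AUC Ile — synonymous.
Codon 6: CCG Pro / CCG Pro — identical.
Nonsynonymous differences: 0 → same protein.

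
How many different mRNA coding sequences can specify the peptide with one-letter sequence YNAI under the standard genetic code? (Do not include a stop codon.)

Tyr: 2 codons.
Asn: 2 codons.
Ala: 4 codons.
Ile: 3 codons.
2 × 2 × 4 × 3 = 48.

48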